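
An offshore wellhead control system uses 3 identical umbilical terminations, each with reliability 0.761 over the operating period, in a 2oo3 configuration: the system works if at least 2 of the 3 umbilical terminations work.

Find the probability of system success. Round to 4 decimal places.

R = Σ_{i=2}^{3} C(3,i) p^i (1−p)^{3−i} with p = 0.761
C(3,2)·0.761^2·0.239^1 = 0.415230
C(3,3)·0.761^3·0.239^0 = 0.440711
Sum = 0.8559

0.8559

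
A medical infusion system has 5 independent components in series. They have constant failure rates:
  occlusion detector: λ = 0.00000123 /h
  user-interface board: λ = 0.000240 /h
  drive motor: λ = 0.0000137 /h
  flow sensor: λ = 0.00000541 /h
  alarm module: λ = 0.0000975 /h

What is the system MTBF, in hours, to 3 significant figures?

Series of exponential components: λ_sys = Σ λ_i
λ_sys = 0.00000123 + 0.000240 + 0.0000137 + 0.00000541 + 0.0000975 = 3.5784e-04 /h
MTBF = 1 / λ_sys = 2790 h

2790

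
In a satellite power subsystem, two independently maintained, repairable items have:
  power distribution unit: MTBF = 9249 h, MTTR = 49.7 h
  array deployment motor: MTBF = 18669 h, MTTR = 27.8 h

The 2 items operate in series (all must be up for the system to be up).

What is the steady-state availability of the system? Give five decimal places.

0.99318

A(power distribution unit) = MTBF/(MTBF+MTTR) = 9249/(9249+49.7) = 0.994655
A(array deployment motor) = MTBF/(MTBF+MTTR) = 18669/(18669+27.8) = 0.998513
Series availability: 0.994655 × 0.998513 = 0.99318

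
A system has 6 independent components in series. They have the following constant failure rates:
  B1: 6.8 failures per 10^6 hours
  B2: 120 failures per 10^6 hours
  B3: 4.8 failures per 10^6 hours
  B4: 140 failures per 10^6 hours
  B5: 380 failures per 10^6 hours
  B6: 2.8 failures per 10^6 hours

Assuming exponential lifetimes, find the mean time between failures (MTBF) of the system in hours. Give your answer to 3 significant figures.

1530

Series of exponential components: λ_sys = Σ λ_i
λ_sys = 0.0000068 + 0.00012 + 0.0000048 + 0.00014 + 0.00038 + 0.0000028 = 6.5440e-04 /h
MTBF = 1 / λ_sys = 1530 h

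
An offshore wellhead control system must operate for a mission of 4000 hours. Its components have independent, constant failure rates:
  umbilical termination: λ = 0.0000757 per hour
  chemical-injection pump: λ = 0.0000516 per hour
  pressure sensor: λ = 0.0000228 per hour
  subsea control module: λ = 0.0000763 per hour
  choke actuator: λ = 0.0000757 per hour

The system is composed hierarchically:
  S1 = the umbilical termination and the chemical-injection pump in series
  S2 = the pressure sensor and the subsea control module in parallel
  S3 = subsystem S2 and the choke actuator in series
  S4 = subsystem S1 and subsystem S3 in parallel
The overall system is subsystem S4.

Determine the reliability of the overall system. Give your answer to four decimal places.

0.8890

R(umbilical termination) = exp(−0.0000757 × 4000) = 0.738747
R(chemical-injection pump) = exp(−0.0000516 × 4000) = 0.813508
R(pressure sensor) = exp(−0.0000228 × 4000) = 0.912835
R(subsea control module) = exp(−0.0000763 × 4000) = 0.736976
R(choke actuator) = exp(−0.0000757 × 4000) = 0.738747
Series (umbilical termination and chemical-injection pump): 0.738747 × 0.813508 = 0.600977
Parallel (pressure sensor and subsea control module): 1 − (1 − 0.912835)(1 − 0.736976) = 0.977074
Series ([0.977074] and choke actuator): 0.977074 × 0.738747 = 0.721810
Parallel ([0.600977] and [0.721810]): 1 − (1 − 0.600977)(1 − 0.721810) = 0.8890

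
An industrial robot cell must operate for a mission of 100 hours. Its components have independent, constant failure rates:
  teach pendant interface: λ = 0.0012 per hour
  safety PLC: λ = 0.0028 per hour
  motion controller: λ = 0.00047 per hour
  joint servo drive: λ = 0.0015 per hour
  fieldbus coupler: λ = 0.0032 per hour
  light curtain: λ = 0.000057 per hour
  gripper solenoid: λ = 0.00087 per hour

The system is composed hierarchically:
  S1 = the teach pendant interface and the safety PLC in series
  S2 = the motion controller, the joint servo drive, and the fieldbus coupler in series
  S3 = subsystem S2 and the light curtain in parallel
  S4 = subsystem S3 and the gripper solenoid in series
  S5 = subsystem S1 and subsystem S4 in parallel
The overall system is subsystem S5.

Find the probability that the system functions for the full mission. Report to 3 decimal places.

0.972

R(teach pendant interface) = exp(−0.0012 × 100) = 0.88692
R(safety PLC) = exp(−0.0028 × 100) = 0.75578
R(motion controller) = exp(−0.00047 × 100) = 0.95409
R(joint servo drive) = exp(−0.0015 × 100) = 0.86071
R(fieldbus coupler) = exp(−0.0032 × 100) = 0.72615
R(light curtain) = exp(−0.000057 × 100) = 0.99432
R(gripper solenoid) = exp(−0.00087 × 100) = 0.91668
Series (teach pendant interface and safety PLC): 0.88692 × 0.75578 = 0.67032
Series (motion controller, joint servo drive, and fieldbus coupler): 0.95409 × 0.86071 × 0.72615 = 0.59631
Parallel ([0.59631] and light curtain): 1 − (1 − 0.59631)(1 − 0.99432) = 0.99771
Series ([0.99771] and gripper solenoid): 0.99771 × 0.91668 = 0.91458
Parallel ([0.67032] and [0.91458]): 1 − (1 − 0.67032)(1 − 0.91458) = 0.972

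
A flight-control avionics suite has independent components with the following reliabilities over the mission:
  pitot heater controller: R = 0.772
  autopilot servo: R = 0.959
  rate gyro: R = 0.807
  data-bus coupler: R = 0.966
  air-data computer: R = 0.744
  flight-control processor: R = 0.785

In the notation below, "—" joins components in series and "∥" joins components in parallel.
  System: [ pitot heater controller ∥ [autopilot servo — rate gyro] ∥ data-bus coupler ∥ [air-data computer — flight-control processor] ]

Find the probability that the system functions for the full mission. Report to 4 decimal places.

Series (autopilot servo and rate gyro): 0.959000 × 0.807000 = 0.773913
Series (air-data computer and flight-control processor): 0.744000 × 0.785000 = 0.584040
Parallel (pitot heater controller, [0.773913], data-bus coupler, and [0.584040]): 1 − (1 − 0.772000)(1 − 0.773913)(1 − 0.966000)(1 − 0.584040) = 0.9993

0.9993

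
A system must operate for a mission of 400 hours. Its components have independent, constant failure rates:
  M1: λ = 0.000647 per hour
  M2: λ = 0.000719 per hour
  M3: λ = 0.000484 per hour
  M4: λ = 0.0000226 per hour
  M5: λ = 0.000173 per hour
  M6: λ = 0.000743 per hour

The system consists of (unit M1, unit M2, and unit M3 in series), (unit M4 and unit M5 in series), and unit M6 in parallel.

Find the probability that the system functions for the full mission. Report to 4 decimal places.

0.9899

R(M1) = exp(−0.000647 × 400) = 0.771977
R(M2) = exp(−0.000719 × 400) = 0.750062
R(M3) = exp(−0.000484 × 400) = 0.823987
R(M4) = exp(−0.0000226 × 400) = 0.991001
R(M5) = exp(−0.000173 × 400) = 0.933140
R(M6) = exp(−0.000743 × 400) = 0.742895
Series (M1, M2, and M3): 0.771977 × 0.750062 × 0.823987 = 0.477114
Series (M4 and M5): 0.991001 × 0.933140 = 0.924743
Parallel ([0.477114], [0.924743], and M6): 1 − (1 − 0.477114)(1 − 0.924743)(1 − 0.742895) = 0.9899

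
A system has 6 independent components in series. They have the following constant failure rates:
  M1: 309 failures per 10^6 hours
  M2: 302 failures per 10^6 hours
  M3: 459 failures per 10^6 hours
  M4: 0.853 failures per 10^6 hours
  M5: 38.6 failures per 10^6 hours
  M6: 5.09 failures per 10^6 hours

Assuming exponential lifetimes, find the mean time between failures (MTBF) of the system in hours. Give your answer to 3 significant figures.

Series of exponential components: λ_sys = Σ λ_i
λ_sys = 0.000309 + 0.000302 + 0.000459 + 0.000000853 + 0.0000386 + 0.00000509 = 1.1145e-03 /h
MTBF = 1 / λ_sys = 897 h

897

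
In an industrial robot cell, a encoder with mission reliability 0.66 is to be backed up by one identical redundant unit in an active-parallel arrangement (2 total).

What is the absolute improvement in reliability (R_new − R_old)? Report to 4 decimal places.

R_before = 0.66
R_after = 1 − (1 − 0.66)^2 = 0.8844
ΔR = 0.8844 − 0.66 = 0.2244

0.2244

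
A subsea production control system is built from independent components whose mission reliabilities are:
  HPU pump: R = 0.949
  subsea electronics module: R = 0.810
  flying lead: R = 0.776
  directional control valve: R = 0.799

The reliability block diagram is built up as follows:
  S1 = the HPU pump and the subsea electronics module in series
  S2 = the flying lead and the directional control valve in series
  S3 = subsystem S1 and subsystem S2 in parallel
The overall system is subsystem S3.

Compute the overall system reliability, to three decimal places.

0.912

Series (HPU pump and subsea electronics module): 0.94900 × 0.81000 = 0.76869
Series (flying lead and directional control valve): 0.77600 × 0.79900 = 0.62002
Parallel ([0.76869] and [0.62002]): 1 − (1 − 0.76869)(1 − 0.62002) = 0.912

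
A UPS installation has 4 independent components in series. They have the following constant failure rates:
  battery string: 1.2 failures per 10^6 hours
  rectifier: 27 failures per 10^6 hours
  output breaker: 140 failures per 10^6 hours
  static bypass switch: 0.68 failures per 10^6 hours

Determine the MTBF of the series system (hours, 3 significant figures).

Series of exponential components: λ_sys = Σ λ_i
λ_sys = 0.0000012 + 0.000027 + 0.00014 + 0.00000068 = 1.6888e-04 /h
MTBF = 1 / λ_sys = 5920 h

5920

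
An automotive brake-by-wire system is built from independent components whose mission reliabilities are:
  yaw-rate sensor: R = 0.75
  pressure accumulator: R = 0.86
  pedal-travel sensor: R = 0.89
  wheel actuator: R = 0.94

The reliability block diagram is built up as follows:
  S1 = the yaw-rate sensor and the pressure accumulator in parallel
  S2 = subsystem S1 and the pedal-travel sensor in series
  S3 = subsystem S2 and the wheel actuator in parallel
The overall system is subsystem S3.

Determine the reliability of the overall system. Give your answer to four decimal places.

Parallel (yaw-rate sensor and pressure accumulator): 1 − (1 − 0.750000)(1 − 0.860000) = 0.965000
Series ([0.965000] and pedal-travel sensor): 0.965000 × 0.890000 = 0.858850
Parallel ([0.858850] and wheel actuator): 1 − (1 − 0.858850)(1 − 0.940000) = 0.9915

0.9915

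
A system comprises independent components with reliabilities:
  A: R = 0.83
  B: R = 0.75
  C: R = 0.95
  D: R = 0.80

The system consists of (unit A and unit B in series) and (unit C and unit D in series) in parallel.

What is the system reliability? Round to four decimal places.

0.9094

Series (A and B): 0.830000 × 0.750000 = 0.622500
Series (C and D): 0.950000 × 0.800000 = 0.760000
Parallel ([0.622500] and [0.760000]): 1 − (1 − 0.622500)(1 − 0.760000) = 0.9094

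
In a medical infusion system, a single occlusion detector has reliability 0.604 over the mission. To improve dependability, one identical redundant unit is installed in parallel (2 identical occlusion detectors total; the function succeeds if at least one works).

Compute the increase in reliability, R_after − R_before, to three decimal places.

R_before = 0.604
R_after = 1 − (1 − 0.604)^2 = 0.843
ΔR = 0.843 − 0.604 = 0.239

0.239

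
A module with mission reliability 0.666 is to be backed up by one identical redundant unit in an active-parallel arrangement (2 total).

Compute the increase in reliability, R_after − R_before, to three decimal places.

0.222

R_before = 0.666
R_after = 1 − (1 − 0.666)^2 = 0.888
ΔR = 0.888 − 0.666 = 0.222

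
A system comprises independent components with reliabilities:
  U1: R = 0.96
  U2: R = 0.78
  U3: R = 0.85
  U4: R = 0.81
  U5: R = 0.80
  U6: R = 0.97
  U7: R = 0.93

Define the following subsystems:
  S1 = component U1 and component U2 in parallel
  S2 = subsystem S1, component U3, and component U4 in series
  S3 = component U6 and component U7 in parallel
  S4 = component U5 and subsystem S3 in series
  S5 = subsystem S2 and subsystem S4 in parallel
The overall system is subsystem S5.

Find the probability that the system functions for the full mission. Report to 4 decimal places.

0.9360

Parallel (U1 and U2): 1 − (1 − 0.960000)(1 − 0.780000) = 0.991200
Series ([0.991200], U3, and U4): 0.991200 × 0.850000 × 0.810000 = 0.682441
Parallel (U6 and U7): 1 − (1 − 0.970000)(1 − 0.930000) = 0.997900
Series (U5 and [0.997900]): 0.800000 × 0.997900 = 0.798320
Parallel ([0.682441] and [0.798320]): 1 − (1 − 0.682441)(1 − 0.798320) = 0.9360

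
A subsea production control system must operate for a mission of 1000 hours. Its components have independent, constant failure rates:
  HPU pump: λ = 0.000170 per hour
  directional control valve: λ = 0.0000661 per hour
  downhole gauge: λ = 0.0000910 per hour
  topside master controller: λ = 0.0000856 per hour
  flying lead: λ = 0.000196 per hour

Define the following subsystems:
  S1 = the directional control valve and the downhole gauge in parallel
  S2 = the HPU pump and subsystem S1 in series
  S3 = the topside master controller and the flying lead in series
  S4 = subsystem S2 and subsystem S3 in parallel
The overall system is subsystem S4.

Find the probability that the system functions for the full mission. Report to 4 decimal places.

0.9605

R(HPU pump) = exp(−0.000170 × 1000) = 0.843665
R(directional control valve) = exp(−0.0000661 × 1000) = 0.936037
R(downhole gauge) = exp(−0.0000910 × 1000) = 0.913018
R(topside master controller) = exp(−0.0000856 × 1000) = 0.917961
R(flying lead) = exp(−0.000196 × 1000) = 0.822012
Parallel (directional control valve and downhole gauge): 1 − (1 − 0.936037)(1 − 0.913018) = 0.994436
Series (HPU pump and [0.994436]): 0.843665 × 0.994436 = 0.838971
Series (topside master controller and flying lead): 0.917961 × 0.822012 = 0.754575
Parallel ([0.838971] and [0.754575]): 1 − (1 − 0.838971)(1 − 0.754575) = 0.9605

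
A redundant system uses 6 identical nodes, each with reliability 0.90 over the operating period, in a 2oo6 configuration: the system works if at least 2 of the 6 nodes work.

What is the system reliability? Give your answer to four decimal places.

R = Σ_{i=2}^{6} C(6,i) p^i (1−p)^{6−i} with p = 0.90
C(6,2)·0.90^2·0.10^4 = 0.001215
C(6,3)·0.90^3·0.10^3 = 0.014580
C(6,4)·0.90^4·0.10^2 = 0.098415
C(6,5)·0.90^5·0.10^1 = 0.354294
C(6,6)·0.90^6·0.10^0 = 0.531441
Sum = 0.9999

0.9999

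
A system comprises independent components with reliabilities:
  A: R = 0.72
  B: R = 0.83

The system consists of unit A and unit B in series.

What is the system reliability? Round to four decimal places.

Series (A and B): 0.720000 × 0.830000 = 0.5976

0.5976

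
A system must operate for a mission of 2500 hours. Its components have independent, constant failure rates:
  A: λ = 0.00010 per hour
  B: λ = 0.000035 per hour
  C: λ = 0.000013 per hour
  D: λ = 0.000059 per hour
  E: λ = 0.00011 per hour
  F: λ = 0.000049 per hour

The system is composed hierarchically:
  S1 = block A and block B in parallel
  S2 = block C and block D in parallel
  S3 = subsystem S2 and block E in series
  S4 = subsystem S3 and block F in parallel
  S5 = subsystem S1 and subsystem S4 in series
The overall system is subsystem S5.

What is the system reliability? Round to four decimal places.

R(A) = exp(−0.00010 × 2500) = 0.778801
R(B) = exp(−0.000035 × 2500) = 0.916219
R(C) = exp(−0.000013 × 2500) = 0.968022
R(D) = exp(−0.000059 × 2500) = 0.862862
R(E) = exp(−0.00011 × 2500) = 0.759572
R(F) = exp(−0.000049 × 2500) = 0.884706
Parallel (A and B): 1 − (1 − 0.778801)(1 − 0.916219) = 0.981468
Parallel (C and D): 1 − (1 − 0.968022)(1 − 0.862862) = 0.995615
Series ([0.995615] and E): 0.995615 × 0.759572 = 0.756241
Parallel ([0.756241] and F): 1 − (1 − 0.756241)(1 − 0.884706) = 0.971896
Series ([0.981468] and [0.971896]): 0.981468 × 0.971896 = 0.9539

0.9539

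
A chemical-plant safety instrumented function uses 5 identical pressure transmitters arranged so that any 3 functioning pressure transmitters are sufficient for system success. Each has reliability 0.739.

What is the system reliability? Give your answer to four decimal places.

R = Σ_{i=3}^{5} C(5,i) p^i (1−p)^{5−i} with p = 0.739
C(5,3)·0.739^3·0.261^2 = 0.274925
C(5,4)·0.739^4·0.261^1 = 0.389214
C(5,5)·0.739^5·0.261^0 = 0.220405
Sum = 0.8845

0.8845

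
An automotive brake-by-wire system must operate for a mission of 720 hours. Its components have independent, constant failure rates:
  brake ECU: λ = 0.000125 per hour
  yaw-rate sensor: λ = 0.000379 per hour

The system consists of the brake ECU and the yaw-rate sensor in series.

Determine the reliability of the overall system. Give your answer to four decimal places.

0.6957

R(brake ECU) = exp(−0.000125 × 720) = 0.913931
R(yaw-rate sensor) = exp(−0.000379 × 720) = 0.761184
Series (brake ECU and yaw-rate sensor): 0.913931 × 0.761184 = 0.6957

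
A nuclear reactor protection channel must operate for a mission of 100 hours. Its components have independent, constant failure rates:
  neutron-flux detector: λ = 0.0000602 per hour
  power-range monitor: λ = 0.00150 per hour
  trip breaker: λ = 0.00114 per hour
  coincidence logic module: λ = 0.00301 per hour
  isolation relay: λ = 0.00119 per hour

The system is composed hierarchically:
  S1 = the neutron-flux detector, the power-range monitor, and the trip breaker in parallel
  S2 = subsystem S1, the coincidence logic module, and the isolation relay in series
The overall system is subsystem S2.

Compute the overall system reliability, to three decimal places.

0.657

R(neutron-flux detector) = exp(−0.0000602 × 100) = 0.99400
R(power-range monitor) = exp(−0.00150 × 100) = 0.86071
R(trip breaker) = exp(−0.00114 × 100) = 0.89226
R(coincidence logic module) = exp(−0.00301 × 100) = 0.74008
R(isolation relay) = exp(−0.00119 × 100) = 0.88781
Parallel (neutron-flux detector, power-range monitor, and trip breaker): 1 − (1 − 0.99400)(1 − 0.86071)(1 − 0.89226) = 0.99991
Series ([0.99991], coincidence logic module, and isolation relay): 0.99991 × 0.74008 × 0.88781 = 0.657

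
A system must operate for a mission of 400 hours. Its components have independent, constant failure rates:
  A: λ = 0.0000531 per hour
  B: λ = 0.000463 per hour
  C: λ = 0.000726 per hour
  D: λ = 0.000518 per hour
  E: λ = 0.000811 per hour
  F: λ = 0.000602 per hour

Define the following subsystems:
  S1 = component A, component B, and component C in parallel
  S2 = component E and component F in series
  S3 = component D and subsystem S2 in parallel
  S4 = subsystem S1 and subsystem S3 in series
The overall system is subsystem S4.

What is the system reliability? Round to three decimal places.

R(A) = exp(−0.0000531 × 400) = 0.97898
R(B) = exp(−0.000463 × 400) = 0.83094
R(C) = exp(−0.000726 × 400) = 0.74796
R(D) = exp(−0.000518 × 400) = 0.81286
R(E) = exp(−0.000811 × 400) = 0.72296
R(F) = exp(−0.000602 × 400) = 0.78600
Parallel (A, B, and C): 1 − (1 − 0.97898)(1 − 0.83094)(1 − 0.74796) = 0.99910
Series (E and F): 0.72296 × 0.78600 = 0.56825
Parallel (D and [0.56825]): 1 − (1 − 0.81286)(1 − 0.56825) = 0.91920
Series ([0.99910] and [0.91920]): 0.99910 × 0.91920 = 0.918

0.918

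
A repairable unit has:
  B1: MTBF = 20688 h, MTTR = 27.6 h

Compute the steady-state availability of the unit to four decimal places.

A(B1) = MTBF/(MTBF+MTTR) = 20688/(20688+27.6) = 0.9987

0.9987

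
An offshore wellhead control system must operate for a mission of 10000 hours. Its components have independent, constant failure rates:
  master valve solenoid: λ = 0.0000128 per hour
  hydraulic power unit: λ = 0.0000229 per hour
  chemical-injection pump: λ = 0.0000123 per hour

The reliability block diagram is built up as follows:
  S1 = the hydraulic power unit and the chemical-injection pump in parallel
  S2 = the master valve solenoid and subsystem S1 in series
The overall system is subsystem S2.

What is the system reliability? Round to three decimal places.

R(master valve solenoid) = exp(−0.0000128 × 10000) = 0.87985
R(hydraulic power unit) = exp(−0.0000229 × 10000) = 0.79533
R(chemical-injection pump) = exp(−0.0000123 × 10000) = 0.88426
Parallel (hydraulic power unit and chemical-injection pump): 1 − (1 − 0.79533)(1 − 0.88426) = 0.97631
Series (master valve solenoid and [0.97631]): 0.87985 × 0.97631 = 0.859

0.859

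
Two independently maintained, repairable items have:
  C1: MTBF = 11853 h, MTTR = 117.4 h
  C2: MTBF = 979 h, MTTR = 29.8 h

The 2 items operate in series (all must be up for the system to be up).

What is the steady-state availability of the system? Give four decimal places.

A(C1) = MTBF/(MTBF+MTTR) = 11853/(11853+117.4) = 0.990192
A(C2) = MTBF/(MTBF+MTTR) = 979/(979+29.8) = 0.970460
Series availability: 0.990192 × 0.970460 = 0.9609

0.9609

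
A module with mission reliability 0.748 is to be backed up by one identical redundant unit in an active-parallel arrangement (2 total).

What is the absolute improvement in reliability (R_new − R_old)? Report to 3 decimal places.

R_before = 0.748
R_after = 1 − (1 − 0.748)^2 = 0.936
ΔR = 0.936 − 0.748 = 0.188

0.188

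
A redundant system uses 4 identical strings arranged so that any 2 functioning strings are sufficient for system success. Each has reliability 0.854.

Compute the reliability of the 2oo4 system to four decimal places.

R = Σ_{i=2}^{4} C(4,i) p^i (1−p)^{4−i} with p = 0.854
C(4,2)·0.854^2·0.146^2 = 0.093277
C(4,3)·0.854^3·0.146^1 = 0.363736
C(4,4)·0.854^4·0.146^0 = 0.531902
Sum = 0.9889

0.9889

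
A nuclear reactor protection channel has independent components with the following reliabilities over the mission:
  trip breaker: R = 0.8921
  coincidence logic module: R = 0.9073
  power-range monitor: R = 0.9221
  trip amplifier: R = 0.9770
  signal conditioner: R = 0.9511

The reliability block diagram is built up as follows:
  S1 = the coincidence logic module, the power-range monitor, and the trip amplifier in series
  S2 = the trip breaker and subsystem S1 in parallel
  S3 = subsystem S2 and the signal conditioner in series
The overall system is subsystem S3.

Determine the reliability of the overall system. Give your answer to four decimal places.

0.9324

Series (coincidence logic module, power-range monitor, and trip amplifier): 0.907300 × 0.922100 × 0.977000 = 0.817379
Parallel (trip breaker and [0.817379]): 1 − (1 − 0.892100)(1 − 0.817379) = 0.980295
Series ([0.980295] and signal conditioner): 0.980295 × 0.951100 = 0.9324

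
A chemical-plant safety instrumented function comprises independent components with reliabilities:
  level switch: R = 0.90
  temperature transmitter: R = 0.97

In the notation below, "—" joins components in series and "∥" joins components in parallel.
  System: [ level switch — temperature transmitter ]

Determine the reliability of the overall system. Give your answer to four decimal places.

Series (level switch and temperature transmitter): 0.900000 × 0.970000 = 0.8730

0.8730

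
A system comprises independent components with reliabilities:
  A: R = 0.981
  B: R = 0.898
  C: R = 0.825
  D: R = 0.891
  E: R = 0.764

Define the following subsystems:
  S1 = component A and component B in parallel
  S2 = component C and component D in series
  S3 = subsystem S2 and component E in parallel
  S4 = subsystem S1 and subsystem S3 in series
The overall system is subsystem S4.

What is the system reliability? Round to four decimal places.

Parallel (A and B): 1 − (1 − 0.981000)(1 − 0.898000) = 0.998062
Series (C and D): 0.825000 × 0.891000 = 0.735075
Parallel ([0.735075] and E): 1 − (1 − 0.735075)(1 − 0.764000) = 0.937478
Series ([0.998062] and [0.937478]): 0.998062 × 0.937478 = 0.9357

0.9357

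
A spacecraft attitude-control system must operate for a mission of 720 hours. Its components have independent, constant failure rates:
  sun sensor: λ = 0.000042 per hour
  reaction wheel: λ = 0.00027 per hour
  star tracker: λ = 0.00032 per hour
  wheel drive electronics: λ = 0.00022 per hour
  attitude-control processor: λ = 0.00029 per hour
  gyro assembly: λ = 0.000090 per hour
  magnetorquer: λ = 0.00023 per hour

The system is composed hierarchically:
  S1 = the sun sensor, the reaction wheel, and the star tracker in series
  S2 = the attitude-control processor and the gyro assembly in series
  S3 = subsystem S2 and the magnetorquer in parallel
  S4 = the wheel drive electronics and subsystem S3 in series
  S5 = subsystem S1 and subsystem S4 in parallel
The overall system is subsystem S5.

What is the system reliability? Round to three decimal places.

0.935

R(sun sensor) = exp(−0.000042 × 720) = 0.97021
R(reaction wheel) = exp(−0.00027 × 720) = 0.82333
R(star tracker) = exp(−0.00032 × 720) = 0.79422
R(wheel drive electronics) = exp(−0.00022 × 720) = 0.85351
R(attitude-control processor) = exp(−0.00029 × 720) = 0.81156
R(gyro assembly) = exp(−0.000090 × 720) = 0.93725
R(magnetorquer) = exp(−0.00023 × 720) = 0.84739
Series (sun sensor, reaction wheel, and star tracker): 0.97021 × 0.82333 × 0.79422 = 0.63443
Series (attitude-control processor and gyro assembly): 0.81156 × 0.93725 = 0.76063
Parallel ([0.76063] and magnetorquer): 1 − (1 − 0.76063)(1 − 0.84739) = 0.96347
Series (wheel drive electronics and [0.96347]): 0.85351 × 0.96347 = 0.82233
Parallel ([0.63443] and [0.82233]): 1 − (1 − 0.63443)(1 − 0.82233) = 0.935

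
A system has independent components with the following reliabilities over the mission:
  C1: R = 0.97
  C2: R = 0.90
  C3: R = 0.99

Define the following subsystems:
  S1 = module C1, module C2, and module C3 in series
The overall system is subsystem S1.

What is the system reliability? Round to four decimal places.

0.8643

Series (C1, C2, and C3): 0.970000 × 0.900000 × 0.990000 = 0.8643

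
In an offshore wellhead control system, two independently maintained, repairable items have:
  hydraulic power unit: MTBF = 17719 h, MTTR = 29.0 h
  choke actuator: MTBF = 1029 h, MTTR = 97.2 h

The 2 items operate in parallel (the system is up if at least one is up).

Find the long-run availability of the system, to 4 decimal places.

A(hydraulic power unit) = MTBF/(MTBF+MTTR) = 17719/(17719+29.0) = 0.998366
A(choke actuator) = MTBF/(MTBF+MTTR) = 1029/(1029+97.2) = 0.913692
Parallel availability: 1 − (1 − 0.998366)(1 − 0.913692) = 0.9999

0.9999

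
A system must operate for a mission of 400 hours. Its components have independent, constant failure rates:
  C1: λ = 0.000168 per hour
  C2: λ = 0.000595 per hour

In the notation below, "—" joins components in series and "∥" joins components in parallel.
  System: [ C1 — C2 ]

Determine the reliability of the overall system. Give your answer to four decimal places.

R(C1) = exp(−0.000168 × 400) = 0.935008
R(C2) = exp(−0.000595 × 400) = 0.788203
Series (C1 and C2): 0.935008 × 0.788203 = 0.7370

0.7370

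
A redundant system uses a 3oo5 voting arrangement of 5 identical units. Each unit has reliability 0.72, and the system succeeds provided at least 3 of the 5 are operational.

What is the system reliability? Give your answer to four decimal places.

0.8624

R = Σ_{i=3}^{5} C(5,i) p^i (1−p)^{5−i} with p = 0.72
C(5,3)·0.72^3·0.28^2 = 0.292626
C(5,4)·0.72^4·0.28^1 = 0.376234
C(5,5)·0.72^5·0.28^0 = 0.193492
Sum = 0.8624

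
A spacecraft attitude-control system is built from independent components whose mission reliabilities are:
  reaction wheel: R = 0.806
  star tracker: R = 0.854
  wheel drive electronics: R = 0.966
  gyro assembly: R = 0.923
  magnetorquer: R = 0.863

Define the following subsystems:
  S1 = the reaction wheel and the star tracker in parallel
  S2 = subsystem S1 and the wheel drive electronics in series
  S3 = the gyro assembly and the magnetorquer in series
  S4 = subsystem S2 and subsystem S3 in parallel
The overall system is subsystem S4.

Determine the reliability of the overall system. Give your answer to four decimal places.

Parallel (reaction wheel and star tracker): 1 − (1 − 0.806000)(1 − 0.854000) = 0.971676
Series ([0.971676] and wheel drive electronics): 0.971676 × 0.966000 = 0.938639
Series (gyro assembly and magnetorquer): 0.923000 × 0.863000 = 0.796549
Parallel ([0.938639] and [0.796549]): 1 − (1 − 0.938639)(1 − 0.796549) = 0.9875

0.9875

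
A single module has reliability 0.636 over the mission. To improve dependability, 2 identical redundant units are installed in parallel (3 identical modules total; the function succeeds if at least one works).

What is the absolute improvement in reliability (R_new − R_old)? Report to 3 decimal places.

0.316

R_before = 0.636
R_after = 1 − (1 − 0.636)^3 = 0.952
ΔR = 0.952 − 0.636 = 0.316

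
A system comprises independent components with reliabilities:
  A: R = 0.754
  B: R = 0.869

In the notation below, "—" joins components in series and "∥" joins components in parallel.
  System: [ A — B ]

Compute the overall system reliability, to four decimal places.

0.6552

Series (A and B): 0.754000 × 0.869000 = 0.6552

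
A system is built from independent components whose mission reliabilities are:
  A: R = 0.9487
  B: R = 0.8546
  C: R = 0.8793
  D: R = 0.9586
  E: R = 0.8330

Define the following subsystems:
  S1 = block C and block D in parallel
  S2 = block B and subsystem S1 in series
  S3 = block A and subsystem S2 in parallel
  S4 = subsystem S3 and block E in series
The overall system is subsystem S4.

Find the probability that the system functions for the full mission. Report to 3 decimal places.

0.827

Parallel (C and D): 1 − (1 − 0.87930)(1 − 0.95860) = 0.99500
Series (B and [0.99500]): 0.85460 × 0.99500 = 0.85033
Parallel (A and [0.85033]): 1 − (1 − 0.94870)(1 − 0.85033) = 0.99232
Series ([0.99232] and E): 0.99232 × 0.83300 = 0.827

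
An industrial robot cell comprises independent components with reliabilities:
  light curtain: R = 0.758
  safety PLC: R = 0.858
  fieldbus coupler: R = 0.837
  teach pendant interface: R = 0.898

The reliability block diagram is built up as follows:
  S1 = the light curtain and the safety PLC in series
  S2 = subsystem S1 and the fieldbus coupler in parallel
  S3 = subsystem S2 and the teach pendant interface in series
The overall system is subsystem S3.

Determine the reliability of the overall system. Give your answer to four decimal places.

0.8468

Series (light curtain and safety PLC): 0.758000 × 0.858000 = 0.650364
Parallel ([0.650364] and fieldbus coupler): 1 − (1 − 0.650364)(1 − 0.837000) = 0.943009
Series ([0.943009] and teach pendant interface): 0.943009 × 0.898000 = 0.8468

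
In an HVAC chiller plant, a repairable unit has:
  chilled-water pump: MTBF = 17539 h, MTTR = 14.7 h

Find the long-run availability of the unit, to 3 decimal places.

A(chilled-water pump) = MTBF/(MTBF+MTTR) = 17539/(17539+14.7) = 0.999

0.999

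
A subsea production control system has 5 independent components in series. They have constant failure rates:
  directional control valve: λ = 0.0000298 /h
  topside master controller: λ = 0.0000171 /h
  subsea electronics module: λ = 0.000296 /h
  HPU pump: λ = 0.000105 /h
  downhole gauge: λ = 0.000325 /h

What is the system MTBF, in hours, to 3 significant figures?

Series of exponential components: λ_sys = Σ λ_i
λ_sys = 0.0000298 + 0.0000171 + 0.000296 + 0.000105 + 0.000325 = 7.7290e-04 /h
MTBF = 1 / λ_sys = 1290 h

1290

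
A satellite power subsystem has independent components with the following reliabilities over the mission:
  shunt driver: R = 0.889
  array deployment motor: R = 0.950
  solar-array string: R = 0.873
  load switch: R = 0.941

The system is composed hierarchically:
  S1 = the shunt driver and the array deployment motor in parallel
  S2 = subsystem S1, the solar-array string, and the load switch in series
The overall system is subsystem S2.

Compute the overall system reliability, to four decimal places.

Parallel (shunt driver and array deployment motor): 1 − (1 − 0.889000)(1 − 0.950000) = 0.994450
Series ([0.994450], solar-array string, and load switch): 0.994450 × 0.873000 × 0.941000 = 0.8169

0.8169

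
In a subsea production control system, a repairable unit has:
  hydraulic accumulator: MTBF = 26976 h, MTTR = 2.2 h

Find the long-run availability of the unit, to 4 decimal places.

0.9999

A(hydraulic accumulator) = MTBF/(MTBF+MTTR) = 26976/(26976+2.2) = 0.9999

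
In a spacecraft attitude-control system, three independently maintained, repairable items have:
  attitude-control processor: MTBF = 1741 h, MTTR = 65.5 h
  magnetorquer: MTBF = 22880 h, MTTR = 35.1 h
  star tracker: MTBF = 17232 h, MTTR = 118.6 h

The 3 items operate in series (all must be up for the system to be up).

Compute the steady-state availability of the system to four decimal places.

0.9557

A(attitude-control processor) = MTBF/(MTBF+MTTR) = 1741/(1741+65.5) = 0.963742
A(magnetorquer) = MTBF/(MTBF+MTTR) = 22880/(22880+35.1) = 0.998468
A(star tracker) = MTBF/(MTBF+MTTR) = 17232/(17232+118.6) = 0.993165
Series availability: 0.963742 × 0.998468 × 0.993165 = 0.9557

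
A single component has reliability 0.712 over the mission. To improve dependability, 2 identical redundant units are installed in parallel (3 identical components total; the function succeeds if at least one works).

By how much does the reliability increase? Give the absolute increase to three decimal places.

0.264

R_before = 0.712
R_after = 1 − (1 − 0.712)^3 = 0.976
ΔR = 0.976 − 0.712 = 0.264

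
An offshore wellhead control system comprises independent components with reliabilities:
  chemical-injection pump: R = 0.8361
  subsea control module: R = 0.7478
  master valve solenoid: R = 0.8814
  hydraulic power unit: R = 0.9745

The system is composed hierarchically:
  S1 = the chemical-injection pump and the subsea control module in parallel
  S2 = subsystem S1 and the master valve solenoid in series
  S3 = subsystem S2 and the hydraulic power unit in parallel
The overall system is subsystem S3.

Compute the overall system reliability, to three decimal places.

0.996

Parallel (chemical-injection pump and subsea control module): 1 − (1 − 0.83610)(1 − 0.74780) = 0.95866
Series ([0.95866] and master valve solenoid): 0.95866 × 0.88140 = 0.84496
Parallel ([0.84496] and hydraulic power unit): 1 − (1 − 0.84496)(1 − 0.97450) = 0.996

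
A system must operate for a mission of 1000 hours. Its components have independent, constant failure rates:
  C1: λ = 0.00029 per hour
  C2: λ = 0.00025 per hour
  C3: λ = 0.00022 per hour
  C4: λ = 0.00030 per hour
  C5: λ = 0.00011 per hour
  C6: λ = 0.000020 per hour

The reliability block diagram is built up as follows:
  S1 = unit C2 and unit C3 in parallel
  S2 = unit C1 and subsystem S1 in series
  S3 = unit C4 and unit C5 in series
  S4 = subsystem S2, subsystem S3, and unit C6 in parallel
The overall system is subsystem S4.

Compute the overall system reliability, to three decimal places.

0.998

R(C1) = exp(−0.00029 × 1000) = 0.74826
R(C2) = exp(−0.00025 × 1000) = 0.77880
R(C3) = exp(−0.00022 × 1000) = 0.80252
R(C4) = exp(−0.00030 × 1000) = 0.74082
R(C5) = exp(−0.00011 × 1000) = 0.89583
R(C6) = exp(−0.000020 × 1000) = 0.98020
Parallel (C2 and C3): 1 − (1 − 0.77880)(1 − 0.80252) = 0.95632
Series (C1 and [0.95632]): 0.74826 × 0.95632 = 0.71558
Series (C4 and C5): 0.74082 × 0.89583 = 0.66365
Parallel ([0.71558], [0.66365], and C6): 1 − (1 − 0.71558)(1 − 0.66365)(1 − 0.98020) = 0.998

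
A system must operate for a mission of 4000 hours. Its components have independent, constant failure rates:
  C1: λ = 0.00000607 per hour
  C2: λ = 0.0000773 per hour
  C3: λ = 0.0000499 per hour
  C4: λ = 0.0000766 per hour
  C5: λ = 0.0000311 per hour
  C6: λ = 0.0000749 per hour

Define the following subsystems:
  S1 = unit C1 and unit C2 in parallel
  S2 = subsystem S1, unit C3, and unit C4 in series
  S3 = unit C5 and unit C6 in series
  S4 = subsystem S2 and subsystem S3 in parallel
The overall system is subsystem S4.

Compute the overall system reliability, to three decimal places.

0.861

R(C1) = exp(−0.00000607 × 4000) = 0.97601
R(C2) = exp(−0.0000773 × 4000) = 0.73403
R(C3) = exp(−0.0000499 × 4000) = 0.81906
R(C4) = exp(−0.0000766 × 4000) = 0.73609
R(C5) = exp(−0.0000311 × 4000) = 0.88303
R(C6) = exp(−0.0000749 × 4000) = 0.74111
Parallel (C1 and C2): 1 − (1 − 0.97601)(1 − 0.73403) = 0.99362
Series ([0.99362], C3, and C4): 0.99362 × 0.81906 × 0.73609 = 0.59906
Series (C5 and C6): 0.88303 × 0.74111 = 0.65442
Parallel ([0.59906] and [0.65442]): 1 − (1 − 0.59906)(1 − 0.65442) = 0.861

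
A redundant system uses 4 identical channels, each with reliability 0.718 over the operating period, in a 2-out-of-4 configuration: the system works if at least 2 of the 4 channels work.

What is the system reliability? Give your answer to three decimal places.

R = Σ_{i=2}^{4} C(4,i) p^i (1−p)^{4−i} with p = 0.718
C(4,2)·0.718^2·0.282^2 = 0.24598
C(4,3)·0.718^3·0.282^1 = 0.41752
C(4,4)·0.718^4·0.282^0 = 0.26576
Sum = 0.929

0.929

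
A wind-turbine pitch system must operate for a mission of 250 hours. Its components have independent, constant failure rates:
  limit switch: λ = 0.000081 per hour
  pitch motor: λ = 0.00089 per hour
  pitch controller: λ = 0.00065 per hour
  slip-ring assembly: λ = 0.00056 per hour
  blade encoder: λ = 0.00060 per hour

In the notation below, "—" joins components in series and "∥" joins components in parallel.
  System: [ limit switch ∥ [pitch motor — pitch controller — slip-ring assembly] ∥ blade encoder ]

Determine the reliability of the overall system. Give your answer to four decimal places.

0.9989

R(limit switch) = exp(−0.000081 × 250) = 0.979954
R(pitch motor) = exp(−0.00089 × 250) = 0.800515
R(pitch controller) = exp(−0.00065 × 250) = 0.850016
R(slip-ring assembly) = exp(−0.00056 × 250) = 0.869358
R(blade encoder) = exp(−0.00060 × 250) = 0.860708
Series (pitch motor, pitch controller, and slip-ring assembly): 0.800515 × 0.850016 × 0.869358 = 0.591555
Parallel (limit switch, [0.591555], and blade encoder): 1 − (1 − 0.979954)(1 − 0.591555)(1 − 0.860708) = 0.9989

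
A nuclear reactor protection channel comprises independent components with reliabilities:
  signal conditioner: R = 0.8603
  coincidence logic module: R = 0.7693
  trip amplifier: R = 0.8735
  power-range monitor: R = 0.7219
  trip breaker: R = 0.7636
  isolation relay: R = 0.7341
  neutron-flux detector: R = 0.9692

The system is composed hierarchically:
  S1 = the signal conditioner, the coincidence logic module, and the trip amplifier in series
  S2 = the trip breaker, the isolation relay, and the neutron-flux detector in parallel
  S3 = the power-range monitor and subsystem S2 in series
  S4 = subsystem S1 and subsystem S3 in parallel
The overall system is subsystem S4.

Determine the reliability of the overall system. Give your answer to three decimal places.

0.882

Series (signal conditioner, coincidence logic module, and trip amplifier): 0.86030 × 0.76930 × 0.87350 = 0.57811
Parallel (trip breaker, isolation relay, and neutron-flux detector): 1 − (1 − 0.76360)(1 − 0.73410)(1 − 0.96920) = 0.99806
Series (power-range monitor and [0.99806]): 0.72190 × 0.99806 = 0.72050
Parallel ([0.57811] and [0.72050]): 1 − (1 − 0.57811)(1 − 0.72050) = 0.882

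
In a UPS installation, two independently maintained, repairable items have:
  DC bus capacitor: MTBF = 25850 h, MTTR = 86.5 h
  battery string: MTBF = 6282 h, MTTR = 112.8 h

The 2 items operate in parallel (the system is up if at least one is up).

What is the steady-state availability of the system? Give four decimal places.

0.9999

A(DC bus capacitor) = MTBF/(MTBF+MTTR) = 25850/(25850+86.5) = 0.996665
A(battery string) = MTBF/(MTBF+MTTR) = 6282/(6282+112.8) = 0.982361
Parallel availability: 1 − (1 − 0.996665)(1 − 0.982361) = 0.9999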